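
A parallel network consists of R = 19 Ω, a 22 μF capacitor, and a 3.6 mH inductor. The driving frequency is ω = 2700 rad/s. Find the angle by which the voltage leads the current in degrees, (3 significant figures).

X_L = ωL = 9.72 Ω
X_C = 1/(ωC) = 16.8 Ω
Parallel: admittances add. Y = 1/R + 1/(jωL) + jωC
Y = (0.0526 − j0.0435) S
|Y| = 0.0683 S → |Z| = 1/|Y| = 14.6 Ω, ∠Z = −∠Y = 39.6°

39.6°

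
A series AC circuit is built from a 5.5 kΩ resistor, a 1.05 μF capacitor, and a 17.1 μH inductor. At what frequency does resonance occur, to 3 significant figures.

37.6 kHz

ω₀ = 1/√(LC) = 1/√(1.71e-05 × 1.05e-06) = 236000 rad/s
f₀ = ω₀/(2π) = 37.6 kHz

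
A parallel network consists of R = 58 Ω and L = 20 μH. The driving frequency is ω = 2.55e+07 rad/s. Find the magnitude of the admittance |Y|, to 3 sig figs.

X_L = ωL = 510 Ω
Parallel: admittances add. Y = 1/R + 1/(jωL)
Y = (0.0172 − j0.00196) S
|Y| = 0.0174 S → |Z| = 1/|Y| = 57.6 Ω, ∠Z = −∠Y = 6.49°

17.4 mS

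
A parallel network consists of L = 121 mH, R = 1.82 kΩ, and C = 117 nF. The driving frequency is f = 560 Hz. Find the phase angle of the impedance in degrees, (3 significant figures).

ω = 2πf = 3519 rad/s
X_L = ωL = 426 Ω
X_C = 1/(ωC) = 2430 Ω
Parallel: admittances add. Y = 1/R + 1/(jωL) + jωC
Y = (0.000549 − j0.00194) S
|Y| = 0.00201 S → |Z| = 1/|Y| = 497 Ω, ∠Z = −∠Y = 74.2°

74.2°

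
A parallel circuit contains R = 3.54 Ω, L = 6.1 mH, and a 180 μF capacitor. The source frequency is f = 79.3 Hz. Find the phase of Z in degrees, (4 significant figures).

40.27°

ω = 2πf = 498.3 rad/s
X_L = ωL = 3.039 Ω
X_C = 1/(ωC) = 11.15 Ω
Parallel: admittances add. Y = 1/R + 1/(jωL) + jωC
Y = (0.2825 − j0.2393) S
|Y| = 0.3702 S → |Z| = 1/|Y| = 2.701 Ω, ∠Z = −∠Y = 40.27°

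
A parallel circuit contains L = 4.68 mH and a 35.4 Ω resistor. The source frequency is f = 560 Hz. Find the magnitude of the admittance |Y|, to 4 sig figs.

66.98 mS

ω = 2πf = 3519 rad/s
X_L = ωL = 16.47 Ω
Parallel: admittances add. Y = 1/R + 1/(jωL)
Y = (0.02825 − j0.06073) S
|Y| = 0.06698 S → |Z| = 1/|Y| = 14.93 Ω, ∠Z = −∠Y = 65.05°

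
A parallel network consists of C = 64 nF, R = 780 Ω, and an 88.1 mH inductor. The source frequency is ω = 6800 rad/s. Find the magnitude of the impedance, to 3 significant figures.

X_L = ωL = 599 Ω
X_C = 1/(ωC) = 2300 Ω
Parallel: admittances add. Y = 1/R + 1/(jωL) + jωC
Y = (0.00128 − j0.00123) S
|Y| = 0.00178 S → |Z| = 1/|Y| = 562 Ω, ∠Z = −∠Y = 43.9°

562 Ω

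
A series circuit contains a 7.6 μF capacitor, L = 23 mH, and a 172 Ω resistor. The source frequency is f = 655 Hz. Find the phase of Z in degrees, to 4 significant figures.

20.02°

ω = 2πf = 4115 rad/s
X_L = ωL = 94.66 Ω
X_C = 1/(ωC) = 31.97 Ω
Net reactance X = X_L − X_C = 62.68 Ω
Z = 172.0 + j62.68 Ω
|Z| = √(172.0² + 62.68²) = 183.1 Ω
∠Z = arctan(62.68/172.0) = 20.02°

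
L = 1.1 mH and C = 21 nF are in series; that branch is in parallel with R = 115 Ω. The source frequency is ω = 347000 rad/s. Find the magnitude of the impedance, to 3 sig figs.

X_L = ωL = 382 Ω
X_C = 1/(ωC) = 137 Ω
Branch 1: Z₁ = R = 115 Ω
Branch 2 (series LC): Z₂ = j(X_L − X_C) = j244 Ω
Parallel: Z = Z₁Z₂/(Z₁+Z₂), |Z| = 104 Ω, ∠Z = 25.2°

104 Ω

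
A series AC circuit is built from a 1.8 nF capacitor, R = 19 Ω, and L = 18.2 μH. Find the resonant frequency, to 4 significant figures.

879.3 kHz

ω₀ = 1/√(LC) = 1/√(1.82e-05 × 1.8e-09) = 5.525e+06 rad/s
f₀ = ω₀/(2π) = 879.3 kHz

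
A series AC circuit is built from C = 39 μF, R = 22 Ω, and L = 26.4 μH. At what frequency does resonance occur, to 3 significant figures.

4.96 kHz

ω₀ = 1/√(LC) = 1/√(2.64e-05 × 3.9e-05) = 31160 rad/s
f₀ = ω₀/(2π) = 4.96 kHz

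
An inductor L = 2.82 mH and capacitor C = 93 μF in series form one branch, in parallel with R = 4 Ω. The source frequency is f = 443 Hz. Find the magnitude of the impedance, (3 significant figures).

ω = 2πf = 2783 rad/s
X_L = ωL = 7.85 Ω
X_C = 1/(ωC) = 3.86 Ω
Branch 1: Z₁ = R = 4.00 Ω
Branch 2 (series LC): Z₂ = j(X_L − X_C) = j3.99 Ω
Parallel: Z = Z₁Z₂/(Z₁+Z₂), |Z| = 2.82 Ω, ∠Z = 45.1°

2.82 Ω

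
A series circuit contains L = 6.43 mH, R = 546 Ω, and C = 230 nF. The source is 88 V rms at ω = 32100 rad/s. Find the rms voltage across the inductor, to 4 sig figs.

X_L = ωL = 206.4 Ω
X_C = 1/(ωC) = 135.4 Ω
Net reactance X = X_L − X_C = 70.96 Ω
Z = 546.0 + j70.96 Ω
|Z| = √(546.0² + 70.96²) = 550.6 Ω
I = V/|Z| = 159.8 mA
V_L = I·|Z_L| = 0.1598 × 206.4 = 32.99 V

32.99 V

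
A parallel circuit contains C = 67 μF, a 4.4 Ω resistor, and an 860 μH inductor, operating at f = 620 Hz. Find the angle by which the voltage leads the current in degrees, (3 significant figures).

9.37°

ω = 2πf = 3896 rad/s
X_L = ωL = 3.35 Ω
X_C = 1/(ωC) = 3.83 Ω
Parallel: admittances add. Y = 1/R + 1/(jωL) + jωC
Y = (0.227 − j0.0375) S
|Y| = 0.230 S → |Z| = 1/|Y| = 4.34 Ω, ∠Z = −∠Y = 9.37°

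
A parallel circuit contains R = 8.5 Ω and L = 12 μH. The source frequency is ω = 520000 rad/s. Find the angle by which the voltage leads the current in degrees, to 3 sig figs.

53.7°

X_L = ωL = 6.24 Ω
Parallel: admittances add. Y = 1/R + 1/(jωL)
Y = (0.118 − j0.160) S
|Y| = 0.199 S → |Z| = 1/|Y| = 5.03 Ω, ∠Z = −∠Y = 53.7°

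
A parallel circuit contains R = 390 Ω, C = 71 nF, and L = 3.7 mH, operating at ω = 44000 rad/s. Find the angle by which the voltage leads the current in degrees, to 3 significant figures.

49.7°

X_L = ωL = 163 Ω
X_C = 1/(ωC) = 320 Ω
Parallel: admittances add. Y = 1/R + 1/(jωL) + jωC
Y = (0.00256 − j0.00302) S
|Y| = 0.00396 S → |Z| = 1/|Y| = 252 Ω, ∠Z = −∠Y = 49.7°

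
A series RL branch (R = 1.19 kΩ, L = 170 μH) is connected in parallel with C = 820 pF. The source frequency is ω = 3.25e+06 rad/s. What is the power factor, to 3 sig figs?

X_L = ωL = 552 Ω
X_C = 1/(ωC) = 375 Ω
Branch 1 (R+jX_L): Z₁ = 1190 + j552 Ω, |Z₁| = 1310 Ω
Branch 2 (−jX_C): Z₂ = −j375 Ω
Parallel: Z = Z₁Z₂/(Z₁+Z₂), |Z| = 409 Ω, ∠Z = -73.6°
cos φ = cos(-73.6°) = 0.283

0.283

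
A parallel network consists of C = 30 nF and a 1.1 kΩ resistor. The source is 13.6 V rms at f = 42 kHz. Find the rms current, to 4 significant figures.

ω = 2πf = 263900 rad/s
X_C = 1/(ωC) = 126.3 Ω
Parallel: admittances add. Y = 1/R + jωC
Y = (0.0009091 + j0.007917) S
|Y| = 0.007969 S → |Z| = 1/|Y| = 125.5 Ω, ∠Z = −∠Y = -83.45°
I = V/|Z| = 13.6/125.5 = 108.4 mA

108.4 mA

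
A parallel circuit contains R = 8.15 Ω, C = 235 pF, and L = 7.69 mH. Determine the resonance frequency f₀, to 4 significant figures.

ω₀ = 1/√(LC) = 1/√(0.00769 × 2.35e-10) = 743900 rad/s
f₀ = ω₀/(2π) = 118.4 kHz

118.4 kHz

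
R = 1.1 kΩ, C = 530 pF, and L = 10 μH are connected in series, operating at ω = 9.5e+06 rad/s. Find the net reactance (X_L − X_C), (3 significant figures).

X_L = ωL = 95.0 Ω
X_C = 1/(ωC) = 199 Ω
X = 95.0 − 199 = -104 Ω

-104 Ω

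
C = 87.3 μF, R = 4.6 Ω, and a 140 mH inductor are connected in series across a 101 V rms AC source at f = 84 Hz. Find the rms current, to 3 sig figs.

ω = 2πf = 527.8 rad/s
X_L = ωL = 73.9 Ω
X_C = 1/(ωC) = 21.7 Ω
Net reactance X = X_L − X_C = 52.2 Ω
Z = 4.60 + j52.2 Ω
|Z| = √(4.60² + 52.2²) = 52.4 Ω
I = V/|Z| = 101/52.4 = 1.93 A

1.93 A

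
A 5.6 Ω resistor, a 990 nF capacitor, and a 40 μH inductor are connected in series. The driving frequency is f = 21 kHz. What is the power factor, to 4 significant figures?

ω = 2πf = 131900 rad/s
X_L = ωL = 5.278 Ω
X_C = 1/(ωC) = 7.655 Ω
Net reactance X = X_L − X_C = -2.377 Ω
Z = 5.600 − j2.377 Ω
|Z| = √(5.600² + 2.377²) = 6.084 Ω
∠Z = arctan(-2.377/5.600) = -23.00°
cos φ = cos(-23.00°) = 0.9205

0.9205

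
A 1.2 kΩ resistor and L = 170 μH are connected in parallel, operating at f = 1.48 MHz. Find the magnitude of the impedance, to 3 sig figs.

956 Ω

ω = 2πf = 9.299e+06 rad/s
X_L = ωL = 1580 Ω
Parallel: admittances add. Y = 1/R + 1/(jωL)
Y = (0.000833 − j0.000633) S
|Y| = 0.00105 S → |Z| = 1/|Y| = 956 Ω, ∠Z = −∠Y = 37.2°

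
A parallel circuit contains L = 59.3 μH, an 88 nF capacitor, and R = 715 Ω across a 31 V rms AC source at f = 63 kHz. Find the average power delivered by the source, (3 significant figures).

ω = 2πf = 395800 rad/s
X_L = ωL = 23.5 Ω
X_C = 1/(ωC) = 28.7 Ω
Parallel: admittances add. Y = 1/R + 1/(jωL) + jωC
Y = (0.00140 − j0.00777) S
|Y| = 0.00789 S → |Z| = 1/|Y| = 127 Ω, ∠Z = −∠Y = 79.8°
I = V/|Z| = 245 mA
P = VI cos φ = 31 × 0.245 × cos(79.8°) = 1.34 W

1.34 W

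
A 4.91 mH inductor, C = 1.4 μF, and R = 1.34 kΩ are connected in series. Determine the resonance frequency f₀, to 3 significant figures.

ω₀ = 1/√(LC) = 1/√(0.00491 × 1.4e-06) = 12060 rad/s
f₀ = ω₀/(2π) = 1.92 kHz

1.92 kHz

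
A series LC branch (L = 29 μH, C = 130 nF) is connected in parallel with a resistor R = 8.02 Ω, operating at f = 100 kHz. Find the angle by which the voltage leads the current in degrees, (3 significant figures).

ω = 2πf = 628300 rad/s
X_L = ωL = 18.2 Ω
X_C = 1/(ωC) = 12.2 Ω
Branch 1: Z₁ = R = 8.02 Ω
Branch 2 (series LC): Z₂ = j(X_L − X_C) = j5.98 Ω
Parallel: Z = Z₁Z₂/(Z₁+Z₂), |Z| = 4.79 Ω, ∠Z = 53.3°

53.3°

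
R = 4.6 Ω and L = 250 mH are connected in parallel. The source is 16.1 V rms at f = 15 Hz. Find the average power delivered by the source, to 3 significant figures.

ω = 2πf = 94.25 rad/s
X_L = ωL = 23.6 Ω
Parallel: admittances add. Y = 1/R + 1/(jωL)
Y = (0.217 − j0.0424) S
|Y| = 0.221 S → |Z| = 1/|Y| = 4.51 Ω, ∠Z = −∠Y = 11.0°
I = V/|Z| = 3.57 A
P = VI cos φ = 16.1 × 3.57 × cos(11.0°) = 56.4 W

56.4 W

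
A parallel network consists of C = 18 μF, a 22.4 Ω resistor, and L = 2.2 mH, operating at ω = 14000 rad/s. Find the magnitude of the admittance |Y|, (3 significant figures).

X_L = ωL = 30.8 Ω
X_C = 1/(ωC) = 3.97 Ω
Parallel: admittances add. Y = 1/R + 1/(jωL) + jωC
Y = (0.0446 + j0.220) S
|Y| = 0.224 S → |Z| = 1/|Y| = 4.46 Ω, ∠Z = −∠Y = -78.5°

224 mS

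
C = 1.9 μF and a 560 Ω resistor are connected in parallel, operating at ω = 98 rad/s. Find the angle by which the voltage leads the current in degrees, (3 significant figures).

-5.95°

X_C = 1/(ωC) = 5370 Ω
Parallel: admittances add. Y = 1/R + jωC
Y = (0.00179 + j0.000186) S
|Y| = 0.00180 S → |Z| = 1/|Y| = 557 Ω, ∠Z = −∠Y = -5.95°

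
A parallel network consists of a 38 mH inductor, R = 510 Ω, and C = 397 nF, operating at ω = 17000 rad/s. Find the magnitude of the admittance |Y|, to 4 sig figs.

X_L = ωL = 646.0 Ω
X_C = 1/(ωC) = 148.2 Ω
Parallel: admittances add. Y = 1/R + 1/(jωL) + jωC
Y = (0.001961 + j0.005201) S
|Y| = 0.005558 S → |Z| = 1/|Y| = 179.9 Ω, ∠Z = −∠Y = -69.34°

5.558 mS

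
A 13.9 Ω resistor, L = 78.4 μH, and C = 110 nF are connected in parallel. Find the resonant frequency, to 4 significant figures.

54.20 kHz

ω₀ = 1/√(LC) = 1/√(7.84e-05 × 1.1e-07) = 340500 rad/s
f₀ = ω₀/(2π) = 54.20 kHz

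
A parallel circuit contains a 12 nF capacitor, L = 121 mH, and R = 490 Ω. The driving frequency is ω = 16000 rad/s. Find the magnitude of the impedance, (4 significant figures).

483.9 Ω

X_L = ωL = 1936 Ω
X_C = 1/(ωC) = 5208 Ω
Parallel: admittances add. Y = 1/R + 1/(jωL) + jωC
Y = (0.002041 − j0.0003245) S
|Y| = 0.002066 S → |Z| = 1/|Y| = 483.9 Ω, ∠Z = −∠Y = 9.035°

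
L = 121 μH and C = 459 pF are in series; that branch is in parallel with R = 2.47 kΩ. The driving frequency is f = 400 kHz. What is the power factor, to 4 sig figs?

ω = 2πf = 2.513e+06 rad/s
X_L = ωL = 304.1 Ω
X_C = 1/(ωC) = 866.9 Ω
Branch 1: Z₁ = R = 2470 Ω
Branch 2 (series LC): Z₂ = j(X_L − X_C) = −j562.8 Ω
Parallel: Z = Z₁Z₂/(Z₁+Z₂), |Z| = 548.7 Ω, ∠Z = -77.17°
cos φ = cos(-77.17°) = 0.2221

0.2221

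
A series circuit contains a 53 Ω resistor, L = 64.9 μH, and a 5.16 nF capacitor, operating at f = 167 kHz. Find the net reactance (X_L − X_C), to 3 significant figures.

-117 Ω

ω = 2πf = 1.049e+06 rad/s
X_L = ωL = 68.1 Ω
X_C = 1/(ωC) = 185 Ω
X = 68.1 − 185 = -117 Ω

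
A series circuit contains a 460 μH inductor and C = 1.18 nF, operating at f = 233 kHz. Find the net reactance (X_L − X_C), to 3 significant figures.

94.6 Ω

ω = 2πf = 1.464e+06 rad/s
X_L = ωL = 673 Ω
X_C = 1/(ωC) = 579 Ω
X = 673 − 579 = 94.6 Ω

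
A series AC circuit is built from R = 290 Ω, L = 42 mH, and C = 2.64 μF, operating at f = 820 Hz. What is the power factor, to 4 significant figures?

0.8970

ω = 2πf = 5152 rad/s
X_L = ωL = 216.4 Ω
X_C = 1/(ωC) = 73.52 Ω
Net reactance X = X_L − X_C = 142.9 Ω
Z = 290.0 + j142.9 Ω
|Z| = √(290.0² + 142.9²) = 323.3 Ω
∠Z = arctan(142.9/290.0) = 26.23°
cos φ = cos(26.23°) = 0.8970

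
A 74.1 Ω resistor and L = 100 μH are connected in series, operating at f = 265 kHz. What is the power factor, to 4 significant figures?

0.4066

ω = 2πf = 1.665e+06 rad/s
X_L = ωL = 166.5 Ω
Z = 74.10 + j166.5 Ω
|Z| = √(74.10² + 166.5²) = 182.2 Ω
∠Z = arctan(166.5/74.10) = 66.01°
cos φ = cos(66.01°) = 0.4066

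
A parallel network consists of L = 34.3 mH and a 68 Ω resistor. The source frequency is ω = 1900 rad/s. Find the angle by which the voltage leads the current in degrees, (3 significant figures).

46.2°

X_L = ωL = 65.2 Ω
Parallel: admittances add. Y = 1/R + 1/(jωL)
Y = (0.0147 − j0.0153) S
|Y| = 0.0213 S → |Z| = 1/|Y| = 47.1 Ω, ∠Z = −∠Y = 46.2°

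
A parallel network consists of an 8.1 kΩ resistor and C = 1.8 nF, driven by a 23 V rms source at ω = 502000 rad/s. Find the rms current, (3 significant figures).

X_C = 1/(ωC) = 1110 Ω
Parallel: admittances add. Y = 1/R + jωC
Y = (0.000123 + j0.000904) S
|Y| = 0.000912 S → |Z| = 1/|Y| = 1100 Ω, ∠Z = −∠Y = -82.2°
I = V/|Z| = 23/1100 = 21.0 mA

21.0 mA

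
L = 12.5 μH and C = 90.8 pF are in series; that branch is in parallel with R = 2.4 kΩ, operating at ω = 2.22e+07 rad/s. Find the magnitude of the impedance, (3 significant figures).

X_L = ωL = 278 Ω
X_C = 1/(ωC) = 496 Ω
Branch 1: Z₁ = R = 2400 Ω
Branch 2 (series LC): Z₂ = j(X_L − X_C) = −j219 Ω
Parallel: Z = Z₁Z₂/(Z₁+Z₂), |Z| = 218 Ω, ∠Z = -84.8°

218 Ω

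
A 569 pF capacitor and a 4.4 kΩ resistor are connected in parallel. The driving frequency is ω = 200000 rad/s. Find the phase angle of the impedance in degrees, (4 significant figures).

-26.60°

X_C = 1/(ωC) = 8787 Ω
Parallel: admittances add. Y = 1/R + jωC
Y = (0.0002273 + j0.0001138) S
|Y| = 0.0002542 S → |Z| = 1/|Y| = 3934 Ω, ∠Z = −∠Y = -26.60°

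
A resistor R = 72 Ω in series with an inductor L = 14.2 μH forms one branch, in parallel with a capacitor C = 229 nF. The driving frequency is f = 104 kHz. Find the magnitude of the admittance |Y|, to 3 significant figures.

ω = 2πf = 653500 rad/s
X_L = ωL = 9.28 Ω
X_C = 1/(ωC) = 6.68 Ω
Branch 1 (R+jX_L): Z₁ = 72.0 + j9.28 Ω, |Z₁| = 72.6 Ω
Branch 2 (−jX_C): Z₂ = −j6.68 Ω
Parallel: Z = Z₁Z₂/(Z₁+Z₂), |Z| = 6.73 Ω, ∠Z = -84.7°
|Y| = 1/|Z| = 149 mS

149 mS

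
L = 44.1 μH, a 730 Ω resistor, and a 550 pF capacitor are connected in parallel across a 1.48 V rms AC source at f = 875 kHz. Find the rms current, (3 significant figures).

ω = 2πf = 5.498e+06 rad/s
X_L = ωL = 242 Ω
X_C = 1/(ωC) = 331 Ω
Parallel: admittances add. Y = 1/R + 1/(jωL) + jωC
Y = (0.00137 − j0.00110) S
|Y| = 0.00176 S → |Z| = 1/|Y| = 569 Ω, ∠Z = −∠Y = 38.8°
I = V/|Z| = 1.48/569 = 2.60 mA

2.60 mA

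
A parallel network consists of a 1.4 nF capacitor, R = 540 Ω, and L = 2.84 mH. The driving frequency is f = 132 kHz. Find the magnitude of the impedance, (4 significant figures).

501.8 Ω

ω = 2πf = 829400 rad/s
X_L = ωL = 2355 Ω
X_C = 1/(ωC) = 861.2 Ω
Parallel: admittances add. Y = 1/R + 1/(jωL) + jωC
Y = (0.001852 + j0.0007366) S
|Y| = 0.001993 S → |Z| = 1/|Y| = 501.8 Ω, ∠Z = −∠Y = -21.69°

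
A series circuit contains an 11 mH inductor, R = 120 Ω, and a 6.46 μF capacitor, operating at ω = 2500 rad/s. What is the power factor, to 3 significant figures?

0.961

X_L = ωL = 27.5 Ω
X_C = 1/(ωC) = 61.9 Ω
Net reactance X = X_L − X_C = -34.4 Ω
Z = 120 − j34.4 Ω
|Z| = √(120² + 34.4²) = 125 Ω
∠Z = arctan(-34.4/120) = -16.0°
cos φ = cos(-16.0°) = 0.961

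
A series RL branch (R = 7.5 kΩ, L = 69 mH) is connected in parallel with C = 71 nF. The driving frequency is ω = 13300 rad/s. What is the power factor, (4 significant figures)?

X_L = ωL = 917.7 Ω
X_C = 1/(ωC) = 1059 Ω
Branch 1 (R+jX_L): Z₁ = 7500 + j917.7 Ω, |Z₁| = 7556 Ω
Branch 2 (−jX_C): Z₂ = −j1059 Ω
Parallel: Z = Z₁Z₂/(Z₁+Z₂), |Z| = 1067 Ω, ∠Z = -81.94°
cos φ = cos(-81.94°) = 0.1401

0.1401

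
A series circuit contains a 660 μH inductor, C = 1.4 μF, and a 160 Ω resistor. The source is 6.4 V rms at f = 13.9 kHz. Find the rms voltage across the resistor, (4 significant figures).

6.114 V

ω = 2πf = 87340 rad/s
X_L = ωL = 57.64 Ω
X_C = 1/(ωC) = 8.179 Ω
Net reactance X = X_L − X_C = 49.46 Ω
Z = 160.0 + j49.46 Ω
|Z| = √(160.0² + 49.46²) = 167.5 Ω
I = V/|Z| = 38.22 mA
V_R = I·|Z_R| = 0.03822 × 160.0 = 6.114 V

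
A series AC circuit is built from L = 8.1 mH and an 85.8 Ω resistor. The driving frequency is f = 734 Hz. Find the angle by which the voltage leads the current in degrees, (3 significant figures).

ω = 2πf = 4612 rad/s
X_L = ωL = 37.4 Ω
Z = 85.8 + j37.4 Ω
|Z| = √(85.8² + 37.4²) = 93.6 Ω
∠Z = arctan(37.4/85.8) = 23.5°

23.5°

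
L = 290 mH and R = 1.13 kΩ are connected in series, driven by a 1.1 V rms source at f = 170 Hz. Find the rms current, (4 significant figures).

ω = 2πf = 1068 rad/s
X_L = ωL = 309.8 Ω
Z = 1130 + j309.8 Ω
|Z| = √(1130² + 309.8²) = 1172 Ω
I = V/|Z| = 1.1/1172 = 938.8 μA

938.8 μA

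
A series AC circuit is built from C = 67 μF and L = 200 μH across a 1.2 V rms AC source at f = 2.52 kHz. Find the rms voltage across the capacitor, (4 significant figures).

0.5086 V

ω = 2πf = 15830 rad/s
X_L = ωL = 3.167 Ω
X_C = 1/(ωC) = 0.9426 Ω
Net reactance X = X_L − X_C = 2.224 Ω
Z = j2.224 Ω
|Z| = √(0² + 2.224²) = 2.224 Ω
I = V/|Z| = 539.5 mA
V_C = I·|Z_C| = 0.5395 × 0.9426 = 0.5086 V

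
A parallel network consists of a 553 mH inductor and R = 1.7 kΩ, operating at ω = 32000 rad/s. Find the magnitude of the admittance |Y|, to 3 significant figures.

X_L = ωL = 17700 Ω
Parallel: admittances add. Y = 1/R + 1/(jωL)
Y = (0.000588 − j5.65e-05) S
|Y| = 0.000591 S → |Z| = 1/|Y| = 1690 Ω, ∠Z = −∠Y = 5.49°

591 μS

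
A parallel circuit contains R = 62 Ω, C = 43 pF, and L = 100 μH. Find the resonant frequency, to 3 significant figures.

ω₀ = 1/√(LC) = 1/√(0.0001 × 4.3e-11) = 1.525e+07 rad/s
f₀ = ω₀/(2π) = 2.43 MHz

2.43 MHz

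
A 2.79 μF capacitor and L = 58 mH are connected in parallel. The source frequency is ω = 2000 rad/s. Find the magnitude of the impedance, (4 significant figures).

328.9 Ω

X_L = ωL = 116.0 Ω
X_C = 1/(ωC) = 179.2 Ω
Parallel: admittances add. Y = 1/(jωL) + jωC
Y = (0 − j0.003041) S
|Y| = 0.003041 S → |Z| = 1/|Y| = 328.9 Ω, ∠Z = −∠Y = 90.00°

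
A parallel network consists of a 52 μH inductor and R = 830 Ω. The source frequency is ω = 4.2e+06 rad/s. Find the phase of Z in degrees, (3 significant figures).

X_L = ωL = 218 Ω
Parallel: admittances add. Y = 1/R + 1/(jωL)
Y = (0.00120 − j0.00458) S
|Y| = 0.00473 S → |Z| = 1/|Y| = 211 Ω, ∠Z = −∠Y = 75.3°

75.3°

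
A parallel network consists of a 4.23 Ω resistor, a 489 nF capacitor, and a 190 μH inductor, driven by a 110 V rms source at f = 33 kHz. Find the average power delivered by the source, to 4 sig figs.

ω = 2πf = 207300 rad/s
X_L = ωL = 39.40 Ω
X_C = 1/(ωC) = 9.863 Ω
Parallel: admittances add. Y = 1/R + 1/(jωL) + jωC
Y = (0.2364 + j0.07601) S
|Y| = 0.2483 S → |Z| = 1/|Y| = 4.027 Ω, ∠Z = −∠Y = -17.82°
I = V/|Z| = 27.32 A
P = VI cos φ = 110 × 27.32 × cos(-17.82°) = 2.861 kW

2.861 kW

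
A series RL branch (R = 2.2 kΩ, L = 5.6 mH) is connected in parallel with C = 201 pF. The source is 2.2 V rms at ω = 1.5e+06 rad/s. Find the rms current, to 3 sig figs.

423 μA

X_L = ωL = 8400 Ω
X_C = 1/(ωC) = 3320 Ω
Branch 1 (R+jX_L): Z₁ = 2200 + j8400 Ω, |Z₁| = 8680 Ω
Branch 2 (−jX_C): Z₂ = −j3320 Ω
Parallel: Z = Z₁Z₂/(Z₁+Z₂), |Z| = 5200 Ω, ∠Z = -81.3°
I = V/|Z| = 2.2/5200 = 423 μA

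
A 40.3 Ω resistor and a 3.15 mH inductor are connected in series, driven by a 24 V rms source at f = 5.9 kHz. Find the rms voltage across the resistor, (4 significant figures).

ω = 2πf = 37070 rad/s
X_L = ωL = 116.8 Ω
Z = 40.30 + j116.8 Ω
|Z| = √(40.30² + 116.8²) = 123.5 Ω
I = V/|Z| = 194.3 mA
V_R = I·|Z_R| = 0.1943 × 40.30 = 7.830 V

7.830 V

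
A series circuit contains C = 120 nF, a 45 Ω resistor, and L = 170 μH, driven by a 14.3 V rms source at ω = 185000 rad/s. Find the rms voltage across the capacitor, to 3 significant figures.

X_L = ωL = 31.5 Ω
X_C = 1/(ωC) = 45.0 Ω
Net reactance X = X_L − X_C = -13.6 Ω
Z = 45.0 − j13.6 Ω
|Z| = √(45.0² + 13.6²) = 47.0 Ω
I = V/|Z| = 304 mA
V_C = I·|Z_C| = 0.304 × 45.0 = 13.7 V

13.7 V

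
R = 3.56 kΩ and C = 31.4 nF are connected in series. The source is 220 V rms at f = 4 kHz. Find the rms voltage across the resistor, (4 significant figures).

ω = 2πf = 25130 rad/s
X_C = 1/(ωC) = 1267 Ω
Z = 3560 − j1267 Ω
|Z| = √(3560² + 1267²) = 3779 Ω
I = V/|Z| = 58.22 mA
V_R = I·|Z_R| = 0.05822 × 3560 = 207.3 V

207.3 V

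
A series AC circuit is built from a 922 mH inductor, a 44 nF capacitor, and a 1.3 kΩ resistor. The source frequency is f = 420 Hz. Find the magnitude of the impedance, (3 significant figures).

6310 Ω

ω = 2πf = 2639 rad/s
X_L = ωL = 2430 Ω
X_C = 1/(ωC) = 8610 Ω
Net reactance X = X_L − X_C = -6180 Ω
Z = 1300 − j6180 Ω
|Z| = √(1300² + 6180²) = 6310 Ω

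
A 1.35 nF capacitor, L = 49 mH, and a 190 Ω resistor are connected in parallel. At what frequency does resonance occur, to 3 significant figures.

ω₀ = 1/√(LC) = 1/√(0.049 × 1.35e-09) = 123000 rad/s
f₀ = ω₀/(2π) = 19.6 kHz

19.6 kHz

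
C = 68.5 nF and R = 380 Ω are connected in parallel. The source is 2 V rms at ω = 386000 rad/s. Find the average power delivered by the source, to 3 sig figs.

X_C = 1/(ωC) = 37.8 Ω
Parallel: admittances add. Y = 1/R + jωC
Y = (0.00263 + j0.0264) S
|Y| = 0.0266 S → |Z| = 1/|Y| = 37.6 Ω, ∠Z = −∠Y = -84.3°
I = V/|Z| = 53.1 mA
P = VI cos φ = 2 × 0.0531 × cos(-84.3°) = 10.5 mW

10.5 mW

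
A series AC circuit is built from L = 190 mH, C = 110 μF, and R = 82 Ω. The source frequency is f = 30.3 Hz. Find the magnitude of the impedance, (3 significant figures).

82.8 Ω

ω = 2πf = 190.4 rad/s
X_L = ωL = 36.2 Ω
X_C = 1/(ωC) = 47.8 Ω
Net reactance X = X_L − X_C = -11.6 Ω
Z = 82.0 − j11.6 Ω
|Z| = √(82.0² + 11.6²) = 82.8 Ω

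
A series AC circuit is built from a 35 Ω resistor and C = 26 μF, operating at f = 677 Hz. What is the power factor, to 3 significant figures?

0.968

ω = 2πf = 4254 rad/s
X_C = 1/(ωC) = 9.04 Ω
Z = 35.0 − j9.04 Ω
|Z| = √(35.0² + 9.04²) = 36.1 Ω
∠Z = arctan(-9.04/35.0) = -14.5°
cos φ = cos(-14.5°) = 0.968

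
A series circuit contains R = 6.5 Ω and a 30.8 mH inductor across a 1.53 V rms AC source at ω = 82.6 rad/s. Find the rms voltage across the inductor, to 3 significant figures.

0.558 V

X_L = ωL = 2.54 Ω
Z = 6.50 + j2.54 Ω
|Z| = √(6.50² + 2.54²) = 6.98 Ω
I = V/|Z| = 219 mA
V_L = I·|Z_L| = 0.219 × 2.54 = 0.558 V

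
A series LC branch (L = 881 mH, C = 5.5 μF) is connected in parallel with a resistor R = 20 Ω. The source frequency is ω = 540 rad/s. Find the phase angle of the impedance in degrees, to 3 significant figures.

X_L = ωL = 476 Ω
X_C = 1/(ωC) = 337 Ω
Branch 1: Z₁ = R = 20.0 Ω
Branch 2 (series LC): Z₂ = j(X_L − X_C) = j139 Ω
Parallel: Z = Z₁Z₂/(Z₁+Z₂), |Z| = 19.8 Ω, ∠Z = 8.19°

8.19°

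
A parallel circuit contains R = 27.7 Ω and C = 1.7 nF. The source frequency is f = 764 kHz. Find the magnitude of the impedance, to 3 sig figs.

ω = 2πf = 4.8e+06 rad/s
X_C = 1/(ωC) = 123 Ω
Parallel: admittances add. Y = 1/R + jωC
Y = (0.0361 + j0.00816) S
|Y| = 0.0370 S → |Z| = 1/|Y| = 27.0 Ω, ∠Z = −∠Y = -12.7°

27.0 Ω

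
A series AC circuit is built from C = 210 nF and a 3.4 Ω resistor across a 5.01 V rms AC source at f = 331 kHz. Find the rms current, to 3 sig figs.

ω = 2πf = 2.08e+06 rad/s
X_C = 1/(ωC) = 2.29 Ω
Z = 3.40 − j2.29 Ω
|Z| = √(3.40² + 2.29²) = 4.10 Ω
I = V/|Z| = 5.01/4.10 = 1.22 A

1.22 A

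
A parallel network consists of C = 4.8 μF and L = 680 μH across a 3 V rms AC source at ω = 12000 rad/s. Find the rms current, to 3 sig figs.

195 mA

X_L = ωL = 8.16 Ω
X_C = 1/(ωC) = 17.4 Ω
Parallel: admittances add. Y = 1/(jωL) + jωC
Y = (0 − j0.0649) S
|Y| = 0.0649 S → |Z| = 1/|Y| = 15.4 Ω, ∠Z = −∠Y = 90.0°
I = V/|Z| = 3/15.4 = 195 mA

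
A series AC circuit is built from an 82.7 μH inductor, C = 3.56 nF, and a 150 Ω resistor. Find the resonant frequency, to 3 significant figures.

ω₀ = 1/√(LC) = 1/√(8.27e-05 × 3.56e-09) = 1.843e+06 rad/s
f₀ = ω₀/(2π) = 293 kHz

293 kHz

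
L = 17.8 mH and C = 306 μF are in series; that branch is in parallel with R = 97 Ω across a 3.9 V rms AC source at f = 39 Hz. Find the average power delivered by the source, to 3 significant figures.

ω = 2πf = 245.0 rad/s
X_L = ωL = 4.36 Ω
X_C = 1/(ωC) = 13.3 Ω
Branch 1: Z₁ = R = 97.0 Ω
Branch 2 (series LC): Z₂ = j(X_L − X_C) = −j8.97 Ω
Parallel: Z = Z₁Z₂/(Z₁+Z₂), |Z| = 8.94 Ω, ∠Z = -84.7°
I = V/|Z| = 436 mA
P = VI cos φ = 3.9 × 0.436 × cos(-84.7°) = 157 mW

157 mW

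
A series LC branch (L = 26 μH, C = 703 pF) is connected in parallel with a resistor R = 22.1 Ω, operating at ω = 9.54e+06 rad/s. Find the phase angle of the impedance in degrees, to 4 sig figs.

X_L = ωL = 248.0 Ω
X_C = 1/(ωC) = 149.1 Ω
Branch 1: Z₁ = R = 22.10 Ω
Branch 2 (series LC): Z₂ = j(X_L − X_C) = j98.93 Ω
Parallel: Z = Z₁Z₂/(Z₁+Z₂), |Z| = 21.57 Ω, ∠Z = 12.59°

12.59°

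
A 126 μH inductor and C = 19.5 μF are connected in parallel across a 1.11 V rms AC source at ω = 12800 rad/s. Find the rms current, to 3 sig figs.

X_L = ωL = 1.61 Ω
X_C = 1/(ωC) = 4.01 Ω
Parallel: admittances add. Y = 1/(jωL) + jωC
Y = (0 − j0.370) S
|Y| = 0.370 S → |Z| = 1/|Y| = 2.70 Ω, ∠Z = −∠Y = 90.0°
I = V/|Z| = 1.11/2.70 = 411 mA

411 mA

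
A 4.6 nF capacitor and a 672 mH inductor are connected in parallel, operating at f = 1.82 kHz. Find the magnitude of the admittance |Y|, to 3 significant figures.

77.5 μS

ω = 2πf = 11440 rad/s
X_L = ωL = 7680 Ω
X_C = 1/(ωC) = 19000 Ω
Parallel: admittances add. Y = 1/(jωL) + jωC
Y = (0 − j7.75e-05) S
|Y| = 7.75e-05 S → |Z| = 1/|Y| = 12900 Ω, ∠Z = −∠Y = 90.0°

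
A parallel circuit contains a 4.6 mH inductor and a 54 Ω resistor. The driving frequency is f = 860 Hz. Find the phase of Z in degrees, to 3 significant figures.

ω = 2πf = 5404 rad/s
X_L = ωL = 24.9 Ω
Parallel: admittances add. Y = 1/R + 1/(jωL)
Y = (0.0185 − j0.0402) S
|Y| = 0.0443 S → |Z| = 1/|Y| = 22.6 Ω, ∠Z = −∠Y = 65.3°

65.3°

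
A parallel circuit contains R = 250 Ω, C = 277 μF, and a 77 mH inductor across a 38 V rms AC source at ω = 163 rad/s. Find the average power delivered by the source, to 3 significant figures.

X_L = ωL = 12.6 Ω
X_C = 1/(ωC) = 22.1 Ω
Parallel: admittances add. Y = 1/R + 1/(jωL) + jωC
Y = (0.00400 − j0.0345) S
|Y| = 0.0348 S → |Z| = 1/|Y| = 28.8 Ω, ∠Z = −∠Y = 83.4°
I = V/|Z| = 1.32 A
P = VI cos φ = 38 × 1.32 × cos(83.4°) = 5.78 W

5.78 W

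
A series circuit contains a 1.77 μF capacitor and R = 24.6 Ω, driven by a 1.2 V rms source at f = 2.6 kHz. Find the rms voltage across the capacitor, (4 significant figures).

ω = 2πf = 16340 rad/s
X_C = 1/(ωC) = 34.58 Ω
Z = 24.60 − j34.58 Ω
|Z| = √(24.60² + 34.58²) = 42.44 Ω
I = V/|Z| = 28.27 mA
V_C = I·|Z_C| = 0.02827 × 34.58 = 0.9779 V

0.9779 V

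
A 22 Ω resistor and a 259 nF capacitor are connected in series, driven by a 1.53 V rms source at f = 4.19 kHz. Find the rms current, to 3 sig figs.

ω = 2πf = 26330 rad/s
X_C = 1/(ωC) = 147 Ω
Z = 22.0 − j147 Ω
|Z| = √(22.0² + 147²) = 148 Ω
I = V/|Z| = 1.53/148 = 10.3 mA

10.3 mA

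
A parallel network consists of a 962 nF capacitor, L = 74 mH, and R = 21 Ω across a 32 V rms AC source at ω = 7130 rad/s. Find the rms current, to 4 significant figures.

X_L = ωL = 527.6 Ω
X_C = 1/(ωC) = 145.8 Ω
Parallel: admittances add. Y = 1/R + 1/(jωL) + jωC
Y = (0.04762 + j0.004964) S
|Y| = 0.04788 S → |Z| = 1/|Y| = 20.89 Ω, ∠Z = −∠Y = -5.951°
I = V/|Z| = 32/20.89 = 1.532 A

1.532 A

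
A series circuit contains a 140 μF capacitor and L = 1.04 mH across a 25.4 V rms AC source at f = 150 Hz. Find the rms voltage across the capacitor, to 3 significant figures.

29.2 V

ω = 2πf = 942.5 rad/s
X_L = ωL = 0.980 Ω
X_C = 1/(ωC) = 7.58 Ω
Net reactance X = X_L − X_C = -6.60 Ω
Z = − j6.60 Ω
|Z| = √(0² + 6.60²) = 6.60 Ω
I = V/|Z| = 3.85 A
V_C = I·|Z_C| = 3.85 × 7.58 = 29.2 V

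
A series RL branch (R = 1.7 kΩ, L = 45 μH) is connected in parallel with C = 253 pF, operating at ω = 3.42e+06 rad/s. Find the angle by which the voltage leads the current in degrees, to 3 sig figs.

-54.3°

X_L = ωL = 154 Ω
X_C = 1/(ωC) = 1160 Ω
Branch 1 (R+jX_L): Z₁ = 1700 + j154 Ω, |Z₁| = 1710 Ω
Branch 2 (−jX_C): Z₂ = −j1160 Ω
Parallel: Z = Z₁Z₂/(Z₁+Z₂), |Z| = 1000 Ω, ∠Z = -54.3°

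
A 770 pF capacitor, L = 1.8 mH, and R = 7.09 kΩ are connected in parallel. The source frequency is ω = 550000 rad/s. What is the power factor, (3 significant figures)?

0.234

X_L = ωL = 990 Ω
X_C = 1/(ωC) = 2360 Ω
Parallel: admittances add. Y = 1/R + 1/(jωL) + jωC
Y = (0.000141 − j0.000587) S
|Y| = 0.000603 S → |Z| = 1/|Y| = 1660 Ω, ∠Z = −∠Y = 76.5°
cos φ = cos(76.5°) = 0.234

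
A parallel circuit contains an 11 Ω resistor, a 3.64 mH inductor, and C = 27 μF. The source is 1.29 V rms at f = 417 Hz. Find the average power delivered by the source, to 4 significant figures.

ω = 2πf = 2620 rad/s
X_L = ωL = 9.537 Ω
X_C = 1/(ωC) = 14.14 Ω
Parallel: admittances add. Y = 1/R + 1/(jωL) + jωC
Y = (0.09091 − j0.03411) S
|Y| = 0.09710 S → |Z| = 1/|Y| = 10.30 Ω, ∠Z = −∠Y = 20.57°
I = V/|Z| = 125.3 mA
P = VI cos φ = 1.29 × 0.1253 × cos(20.57°) = 151.3 mW

151.3 mW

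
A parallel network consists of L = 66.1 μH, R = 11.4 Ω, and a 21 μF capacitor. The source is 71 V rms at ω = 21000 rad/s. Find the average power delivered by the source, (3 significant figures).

442 W

X_L = ωL = 1.39 Ω
X_C = 1/(ωC) = 2.27 Ω
Parallel: admittances add. Y = 1/R + 1/(jωL) + jωC
Y = (0.0877 − j0.279) S
|Y| = 0.293 S → |Z| = 1/|Y| = 3.41 Ω, ∠Z = −∠Y = 72.6°
I = V/|Z| = 20.8 A
P = VI cos φ = 71 × 20.8 × cos(72.6°) = 442 W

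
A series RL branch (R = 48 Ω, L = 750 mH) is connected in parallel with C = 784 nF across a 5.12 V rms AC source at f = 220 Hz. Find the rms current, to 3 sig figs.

661 μA

ω = 2πf = 1382 rad/s
X_L = ωL = 1040 Ω
X_C = 1/(ωC) = 923 Ω
Branch 1 (R+jX_L): Z₁ = 48.0 + j1040 Ω, |Z₁| = 1040 Ω
Branch 2 (−jX_C): Z₂ = −j923 Ω
Parallel: Z = Z₁Z₂/(Z₁+Z₂), |Z| = 7740 Ω, ∠Z = -69.8°
I = V/|Z| = 5.12/7740 = 661 μA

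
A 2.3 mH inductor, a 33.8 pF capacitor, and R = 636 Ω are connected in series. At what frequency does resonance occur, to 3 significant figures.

571 kHz

ω₀ = 1/√(LC) = 1/√(0.0023 × 3.38e-11) = 3.587e+06 rad/s
f₀ = ω₀/(2π) = 571 kHz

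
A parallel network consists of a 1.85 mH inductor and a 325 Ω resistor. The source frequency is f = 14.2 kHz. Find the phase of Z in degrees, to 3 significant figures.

63.1°

ω = 2πf = 89220 rad/s
X_L = ωL = 165 Ω
Parallel: admittances add. Y = 1/R + 1/(jωL)
Y = (0.00308 − j0.00606) S
|Y| = 0.00679 S → |Z| = 1/|Y| = 147 Ω, ∠Z = −∠Y = 63.1°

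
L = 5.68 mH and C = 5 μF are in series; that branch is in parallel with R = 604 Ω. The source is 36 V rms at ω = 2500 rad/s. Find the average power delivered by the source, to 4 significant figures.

X_L = ωL = 14.20 Ω
X_C = 1/(ωC) = 80.00 Ω
Branch 1: Z₁ = R = 604.0 Ω
Branch 2 (series LC): Z₂ = j(X_L − X_C) = −j65.80 Ω
Parallel: Z = Z₁Z₂/(Z₁+Z₂), |Z| = 65.41 Ω, ∠Z = -83.78°
I = V/|Z| = 550.3 mA
P = VI cos φ = 36 × 0.5503 × cos(-83.78°) = 2.146 W

2.146 W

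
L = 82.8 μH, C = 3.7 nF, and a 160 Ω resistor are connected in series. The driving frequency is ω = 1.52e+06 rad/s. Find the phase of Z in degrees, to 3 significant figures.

X_L = ωL = 126 Ω
X_C = 1/(ωC) = 178 Ω
Net reactance X = X_L − X_C = -52.0 Ω
Z = 160 − j52.0 Ω
|Z| = √(160² + 52.0²) = 168 Ω
∠Z = arctan(-52.0/160) = -18.0°

-18.0°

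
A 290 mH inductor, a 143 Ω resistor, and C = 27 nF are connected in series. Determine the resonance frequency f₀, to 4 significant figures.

1.799 kHz

ω₀ = 1/√(LC) = 1/√(0.29 × 2.7e-08) = 11300 rad/s
f₀ = ω₀/(2π) = 1.799 kHz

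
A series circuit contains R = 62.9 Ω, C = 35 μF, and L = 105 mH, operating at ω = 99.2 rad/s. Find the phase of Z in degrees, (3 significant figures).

X_L = ωL = 10.4 Ω
X_C = 1/(ωC) = 288 Ω
Net reactance X = X_L − X_C = -278 Ω
Z = 62.9 − j278 Ω
|Z| = √(62.9² + 278²) = 285 Ω
∠Z = arctan(-278/62.9) = -77.2°

-77.2°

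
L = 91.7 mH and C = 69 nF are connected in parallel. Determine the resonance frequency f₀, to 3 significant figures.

ω₀ = 1/√(LC) = 1/√(0.0917 × 6.9e-08) = 12570 rad/s
f₀ = ω₀/(2π) = 2.00 kHz

2.00 kHz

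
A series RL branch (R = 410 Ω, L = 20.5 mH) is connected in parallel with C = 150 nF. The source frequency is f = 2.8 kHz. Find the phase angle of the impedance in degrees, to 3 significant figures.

-46.1°

ω = 2πf = 17590 rad/s
X_L = ωL = 361 Ω
X_C = 1/(ωC) = 379 Ω
Branch 1 (R+jX_L): Z₁ = 410 + j361 Ω, |Z₁| = 546 Ω
Branch 2 (−jX_C): Z₂ = −j379 Ω
Parallel: Z = Z₁Z₂/(Z₁+Z₂), |Z| = 504 Ω, ∠Z = -46.1°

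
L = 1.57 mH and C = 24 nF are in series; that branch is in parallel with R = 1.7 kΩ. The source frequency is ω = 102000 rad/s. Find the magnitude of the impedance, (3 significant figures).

246 Ω

X_L = ωL = 160 Ω
X_C = 1/(ωC) = 408 Ω
Branch 1: Z₁ = R = 1700 Ω
Branch 2 (series LC): Z₂ = j(X_L − X_C) = −j248 Ω
Parallel: Z = Z₁Z₂/(Z₁+Z₂), |Z| = 246 Ω, ∠Z = -81.7°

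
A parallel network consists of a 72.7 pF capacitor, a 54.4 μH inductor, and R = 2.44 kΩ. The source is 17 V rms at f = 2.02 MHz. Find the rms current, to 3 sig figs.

11.3 mA

ω = 2πf = 1.269e+07 rad/s
X_L = ωL = 690 Ω
X_C = 1/(ωC) = 1080 Ω
Parallel: admittances add. Y = 1/R + 1/(jωL) + jωC
Y = (0.000410 − j0.000526) S
|Y| = 0.000667 S → |Z| = 1/|Y| = 1500 Ω, ∠Z = −∠Y = 52.1°
I = V/|Z| = 17/1500 = 11.3 mA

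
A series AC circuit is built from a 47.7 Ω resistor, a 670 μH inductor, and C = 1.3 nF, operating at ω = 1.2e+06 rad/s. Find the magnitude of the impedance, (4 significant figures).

169.8 Ω

X_L = ωL = 804.0 Ω
X_C = 1/(ωC) = 641.0 Ω
Net reactance X = X_L − X_C = 163.0 Ω
Z = 47.70 + j163.0 Ω
|Z| = √(47.70² + 163.0²) = 169.8 Ω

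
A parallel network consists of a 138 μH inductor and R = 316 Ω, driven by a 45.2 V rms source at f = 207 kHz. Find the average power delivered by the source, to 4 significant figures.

ω = 2πf = 1.301e+06 rad/s
X_L = ωL = 179.5 Ω
Parallel: admittances add. Y = 1/R + 1/(jωL)
Y = (0.003165 − j0.005571) S
|Y| = 0.006407 S → |Z| = 1/|Y| = 156.1 Ω, ∠Z = −∠Y = 60.40°
I = V/|Z| = 289.6 mA
P = VI cos φ = 45.2 × 0.2896 × cos(60.40°) = 6.465 W

6.465 W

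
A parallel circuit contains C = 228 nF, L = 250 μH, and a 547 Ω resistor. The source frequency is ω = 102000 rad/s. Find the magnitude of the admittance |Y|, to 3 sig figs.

X_L = ωL = 25.5 Ω
X_C = 1/(ωC) = 43.0 Ω
Parallel: admittances add. Y = 1/R + 1/(jωL) + jωC
Y = (0.00183 − j0.0160) S
|Y| = 0.0161 S → |Z| = 1/|Y| = 62.3 Ω, ∠Z = −∠Y = 83.5°

16.1 mS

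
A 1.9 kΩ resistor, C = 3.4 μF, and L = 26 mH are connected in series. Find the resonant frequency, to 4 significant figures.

535.3 Hz

ω₀ = 1/√(LC) = 1/√(0.026 × 3.4e-06) = 3363 rad/s
f₀ = ω₀/(2π) = 535.3 Hz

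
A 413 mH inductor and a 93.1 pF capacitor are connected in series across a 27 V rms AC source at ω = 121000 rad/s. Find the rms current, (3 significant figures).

X_L = ωL = 50000 Ω
X_C = 1/(ωC) = 88800 Ω
Net reactance X = X_L − X_C = -38800 Ω
Z = − j38800 Ω
|Z| = √(0² + 38800²) = 38800 Ω
I = V/|Z| = 27/38800 = 696 μA

696 μA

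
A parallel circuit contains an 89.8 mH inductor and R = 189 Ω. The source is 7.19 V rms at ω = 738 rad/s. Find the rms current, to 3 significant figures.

X_L = ωL = 66.3 Ω
Parallel: admittances add. Y = 1/R + 1/(jωL)
Y = (0.00529 − j0.0151) S
|Y| = 0.0160 S → |Z| = 1/|Y| = 62.5 Ω, ∠Z = −∠Y = 70.7°
I = V/|Z| = 7.19/62.5 = 115 mA

115 mA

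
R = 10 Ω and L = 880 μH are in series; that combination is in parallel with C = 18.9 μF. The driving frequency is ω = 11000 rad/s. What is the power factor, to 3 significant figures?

X_L = ωL = 9.68 Ω
X_C = 1/(ωC) = 4.81 Ω
Branch 1 (R+jX_L): Z₁ = 10.0 + j9.68 Ω, |Z₁| = 13.9 Ω
Branch 2 (−jX_C): Z₂ = −j4.81 Ω
Parallel: Z = Z₁Z₂/(Z₁+Z₂), |Z| = 6.02 Ω, ∠Z = -71.9°
cos φ = cos(-71.9°) = 0.311

0.311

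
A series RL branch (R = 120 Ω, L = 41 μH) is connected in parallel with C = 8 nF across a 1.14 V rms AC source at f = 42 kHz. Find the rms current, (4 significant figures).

ω = 2πf = 263900 rad/s
X_L = ωL = 10.82 Ω
X_C = 1/(ωC) = 473.7 Ω
Branch 1 (R+jX_L): Z₁ = 120.0 + j10.82 Ω, |Z₁| = 120.5 Ω
Branch 2 (−jX_C): Z₂ = −j473.7 Ω
Parallel: Z = Z₁Z₂/(Z₁+Z₂), |Z| = 119.4 Ω, ∠Z = -9.382°
I = V/|Z| = 1.14/119.4 = 9.551 mA

9.551 mA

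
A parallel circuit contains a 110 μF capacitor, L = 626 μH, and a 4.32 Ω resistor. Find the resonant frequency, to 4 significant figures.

ω₀ = 1/√(LC) = 1/√(0.000626 × 0.00011) = 3811 rad/s
f₀ = ω₀/(2π) = 606.5 Hz

606.5 Hz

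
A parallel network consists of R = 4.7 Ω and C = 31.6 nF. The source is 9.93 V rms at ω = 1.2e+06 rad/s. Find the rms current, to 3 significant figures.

X_C = 1/(ωC) = 26.4 Ω
Parallel: admittances add. Y = 1/R + jωC
Y = (0.213 + j0.0379) S
|Y| = 0.216 S → |Z| = 1/|Y| = 4.63 Ω, ∠Z = −∠Y = -10.1°
I = V/|Z| = 9.93/4.63 = 2.15 A

2.15 A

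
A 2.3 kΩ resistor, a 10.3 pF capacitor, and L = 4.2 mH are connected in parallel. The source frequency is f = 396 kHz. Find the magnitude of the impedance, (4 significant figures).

ω = 2πf = 2.488e+06 rad/s
X_L = ωL = 10450 Ω
X_C = 1/(ωC) = 39020 Ω
Parallel: admittances add. Y = 1/R + 1/(jωL) + jωC
Y = (0.0004348 − j7.006e-05) S
|Y| = 0.0004404 S → |Z| = 1/|Y| = 2271 Ω, ∠Z = −∠Y = 9.154°

2271 Ω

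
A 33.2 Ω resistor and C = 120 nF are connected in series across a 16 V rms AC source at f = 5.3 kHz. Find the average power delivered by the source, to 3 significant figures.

ω = 2πf = 33300 rad/s
X_C = 1/(ωC) = 250 Ω
Z = 33.2 − j250 Ω
|Z| = √(33.2² + 250²) = 252 Ω
∠Z = arctan(-250/33.2) = -82.4°
I = V/|Z| = 63.4 mA
P = VI cos φ = 16 × 0.0634 × cos(-82.4°) = 133 mW

133 mW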